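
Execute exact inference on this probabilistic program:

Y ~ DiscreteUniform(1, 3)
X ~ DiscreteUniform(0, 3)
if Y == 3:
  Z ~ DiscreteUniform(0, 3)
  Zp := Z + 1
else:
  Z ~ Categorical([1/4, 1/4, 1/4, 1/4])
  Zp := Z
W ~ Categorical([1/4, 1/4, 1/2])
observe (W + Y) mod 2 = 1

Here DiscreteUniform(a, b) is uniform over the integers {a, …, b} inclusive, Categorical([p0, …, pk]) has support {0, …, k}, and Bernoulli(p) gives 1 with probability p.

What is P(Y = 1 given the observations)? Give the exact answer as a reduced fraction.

Enumerate traces; 80 have nonzero weight after conditioning:
  (Y=1, X=0, Z=0, W=0) weight 1/192
  (Y=1, X=0, Z=0, W=2) weight 1/96
  (Y=1, X=0, Z=1, W=0) weight 1/192
  (Y=1, X=0, Z=1, W=2) weight 1/96
  (Y=1, X=0, Z=2, W=0) weight 1/192
  (Y=1, X=0, Z=2, W=2) weight 1/96
  (Y=1, X=0, Z=3, W=0) weight 1/192
  (Y=1, X=0, Z=3, W=2) weight 1/96
  (Y=2, X=0, Z=0, W=1) weight 1/192
  (Y=3, X=0, Z=0, W=0) weight 1/192
  … 70 more
Group by Y:
  weight(Y=1) = 1/4
  weight(Y=2) = 1/12
  weight(Y=3) = 1/4
Total weight = 1/4 + 1/12 + 1/4 = 7/12
P(Y=1 | obs) = 1/4 / 7/12 = 3/7
P(Y=2 | obs) = 1/12 / 7/12 = 1/7
P(Y=3 | obs) = 1/4 / 7/12 = 3/7

P(Y = 1 | obs) = 3/7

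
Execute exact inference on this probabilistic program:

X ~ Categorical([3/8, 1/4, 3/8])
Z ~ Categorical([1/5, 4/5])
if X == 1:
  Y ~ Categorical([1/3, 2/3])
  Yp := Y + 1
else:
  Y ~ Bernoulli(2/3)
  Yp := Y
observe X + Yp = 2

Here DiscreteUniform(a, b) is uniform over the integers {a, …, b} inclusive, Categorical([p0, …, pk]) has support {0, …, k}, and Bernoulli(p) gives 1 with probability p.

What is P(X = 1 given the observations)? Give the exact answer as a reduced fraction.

Enumerate traces; 4 have nonzero weight after conditioning:
  (X=1, Z=0, Y=0) weight 1/60
  (X=1, Z=1, Y=0) weight 1/15
  (X=2, Z=0, Y=0) weight 1/40
  (X=2, Z=1, Y=0) weight 1/10
Group by X:
  weight(X=1) = 1/12
  weight(X=2) = 1/8
Total weight = 1/12 + 1/8 = 5/24
P(X=1 | obs) = 1/12 / 5/24 = 2/5
P(X=2 | obs) = 1/8 / 5/24 = 3/5

P(X = 1 | obs) = 2/5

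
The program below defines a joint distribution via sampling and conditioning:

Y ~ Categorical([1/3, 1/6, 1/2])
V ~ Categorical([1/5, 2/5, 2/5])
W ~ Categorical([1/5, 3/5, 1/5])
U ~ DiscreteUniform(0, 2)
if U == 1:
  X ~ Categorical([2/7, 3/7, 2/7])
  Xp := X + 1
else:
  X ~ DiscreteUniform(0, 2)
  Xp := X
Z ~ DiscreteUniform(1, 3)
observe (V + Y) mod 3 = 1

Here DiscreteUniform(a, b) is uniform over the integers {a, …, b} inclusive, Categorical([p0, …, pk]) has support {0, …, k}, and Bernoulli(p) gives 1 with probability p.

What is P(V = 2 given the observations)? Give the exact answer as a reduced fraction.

P(V = 2 | obs) = 6/11

Enumerate traces; 243 have nonzero weight after conditioning:
  (Y=0, V=1, W=0, U=0, X=0, Z=1) weight 2/2025
  (Y=0, V=1, W=0, U=0, X=0, Z=2) weight 2/2025
  (Y=0, V=1, W=0, U=0, X=0, Z=3) weight 2/2025
  (Y=0, V=1, W=0, U=0, X=1, Z=1) weight 2/2025
  (Y=0, V=1, W=0, U=0, X=1, Z=2) weight 2/2025
  (Y=0, V=1, W=0, U=0, X=1, Z=3) weight 2/2025
  (Y=0, V=1, W=0, U=0, X=2, Z=1) weight 2/2025
  (Y=0, V=1, W=0, U=0, X=2, Z=2) weight 2/2025
  (Y=1, V=0, W=0, U=0, X=0, Z=1) weight 1/4050
  (Y=2, V=2, W=0, U=0, X=0, Z=1) weight 1/675
  … 233 more
Group by V:
  weight(V=0) = 1/30
  weight(V=1) = 2/15
  weight(V=2) = 1/5
Total weight = 1/30 + 2/15 + 1/5 = 11/30
P(V=0 | obs) = 1/30 / 11/30 = 1/11
P(V=1 | obs) = 2/15 / 11/30 = 4/11
P(V=2 | obs) = 1/5 / 11/30 = 6/11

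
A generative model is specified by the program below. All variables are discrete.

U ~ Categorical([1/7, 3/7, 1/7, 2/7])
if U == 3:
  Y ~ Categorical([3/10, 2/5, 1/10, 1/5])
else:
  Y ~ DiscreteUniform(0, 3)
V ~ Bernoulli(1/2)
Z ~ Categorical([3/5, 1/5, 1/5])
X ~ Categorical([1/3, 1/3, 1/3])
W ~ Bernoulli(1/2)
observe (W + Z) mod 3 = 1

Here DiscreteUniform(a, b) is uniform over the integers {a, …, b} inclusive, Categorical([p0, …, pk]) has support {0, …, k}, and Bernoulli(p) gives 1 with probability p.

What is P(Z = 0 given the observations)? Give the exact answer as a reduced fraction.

Enumerate traces; 192 have nonzero weight after conditioning:
  (U=0, Y=0, V=0, Z=0, X=0, W=1) weight 1/560
  (U=0, Y=0, V=0, Z=0, X=1, W=1) weight 1/560
  (U=0, Y=0, V=0, Z=0, X=2, W=1) weight 1/560
  (U=0, Y=0, V=0, Z=1, X=0, W=0) weight 1/1680
  (U=0, Y=0, V=0, Z=1, X=1, W=0) weight 1/1680
  (U=0, Y=0, V=0, Z=1, X=2, W=0) weight 1/1680
  (U=0, Y=0, V=1, Z=0, X=0, W=1) weight 1/560
  (U=0, Y=0, V=1, Z=0, X=1, W=1) weight 1/560
  … 184 more
Group by Z:
  weight(Z=0) = 3/10
  weight(Z=1) = 1/10
Total weight = 3/10 + 1/10 = 2/5
P(Z=0 | obs) = 3/10 / 2/5 = 3/4
P(Z=1 | obs) = 1/10 / 2/5 = 1/4

P(Z = 0 | obs) = 3/4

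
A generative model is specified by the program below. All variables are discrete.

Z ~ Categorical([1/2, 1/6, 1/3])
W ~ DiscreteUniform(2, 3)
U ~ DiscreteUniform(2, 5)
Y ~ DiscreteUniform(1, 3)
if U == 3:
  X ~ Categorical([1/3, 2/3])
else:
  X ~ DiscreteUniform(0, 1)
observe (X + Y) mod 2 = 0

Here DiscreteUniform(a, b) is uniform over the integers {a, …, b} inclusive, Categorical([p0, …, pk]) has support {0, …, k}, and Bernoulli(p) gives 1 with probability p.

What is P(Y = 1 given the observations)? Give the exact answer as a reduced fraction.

P(Y = 1 | obs) = 13/37

Enumerate traces; 72 have nonzero weight after conditioning:
  (Z=0, W=2, U=2, Y=1, X=1) weight 1/96
  (Z=0, W=2, U=2, Y=2, X=0) weight 1/96
  (Z=0, W=2, U=2, Y=3, X=1) weight 1/96
  (Z=0, W=2, U=3, Y=1, X=1) weight 1/72
  (Z=0, W=2, U=3, Y=2, X=0) weight 1/144
  (Z=0, W=2, U=3, Y=3, X=1) weight 1/72
  (Z=0, W=2, U=4, Y=1, X=1) weight 1/96
  (Z=0, W=2, U=4, Y=2, X=0) weight 1/96
  … 64 more
Group by Y:
  weight(Y=1) = 13/72
  weight(Y=2) = 11/72
  weight(Y=3) = 13/72
Total weight = 13/72 + 11/72 + 13/72 = 37/72
P(Y=1 | obs) = 13/72 / 37/72 = 13/37
P(Y=2 | obs) = 11/72 / 37/72 = 11/37
P(Y=3 | obs) = 13/72 / 37/72 = 13/37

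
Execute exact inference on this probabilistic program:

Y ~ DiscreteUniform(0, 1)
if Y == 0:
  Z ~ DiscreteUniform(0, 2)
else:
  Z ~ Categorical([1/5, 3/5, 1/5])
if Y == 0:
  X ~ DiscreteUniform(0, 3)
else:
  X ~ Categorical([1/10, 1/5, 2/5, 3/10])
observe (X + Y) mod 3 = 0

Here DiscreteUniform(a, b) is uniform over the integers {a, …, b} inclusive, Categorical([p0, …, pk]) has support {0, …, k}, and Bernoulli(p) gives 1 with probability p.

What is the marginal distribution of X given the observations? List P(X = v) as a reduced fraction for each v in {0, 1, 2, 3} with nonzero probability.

P(X=0) = 5/18, P(X=2) = 4/9, P(X=3) = 5/18

Enumerate traces; 9 have nonzero weight after conditioning:
  (Y=0, Z=0, X=0) weight 1/24
  (Y=0, Z=0, X=3) weight 1/24
  (Y=0, Z=1, X=0) weight 1/24
  (Y=0, Z=1, X=3) weight 1/24
  (Y=0, Z=2, X=0) weight 1/24
  (Y=0, Z=2, X=3) weight 1/24
  (Y=1, Z=0, X=2) weight 1/25
  (Y=1, Z=1, X=2) weight 3/25
  … 1 more
Group by X:
  weight(X=0) = 1/8
  weight(X=2) = 1/5
  weight(X=3) = 1/8
Total weight = 1/8 + 1/5 + 1/8 = 9/20
P(X=0 | obs) = 1/8 / 9/20 = 5/18
P(X=2 | obs) = 1/5 / 9/20 = 4/9
P(X=3 | obs) = 1/8 / 9/20 = 5/18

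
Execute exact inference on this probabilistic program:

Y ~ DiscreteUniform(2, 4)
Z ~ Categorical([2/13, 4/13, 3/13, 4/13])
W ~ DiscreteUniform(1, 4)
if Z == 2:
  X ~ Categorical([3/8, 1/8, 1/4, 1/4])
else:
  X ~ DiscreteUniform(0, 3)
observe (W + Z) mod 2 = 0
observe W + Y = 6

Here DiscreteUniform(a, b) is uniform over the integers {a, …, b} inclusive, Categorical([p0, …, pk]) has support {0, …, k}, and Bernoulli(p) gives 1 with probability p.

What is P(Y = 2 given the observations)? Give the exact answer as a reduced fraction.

P(Y = 2 | obs) = 5/18

Enumerate traces; 24 have nonzero weight after conditioning:
  (Y=2, Z=0, W=4, X=0) weight 1/312
  (Y=2, Z=0, W=4, X=1) weight 1/312
  (Y=2, Z=0, W=4, X=2) weight 1/312
  (Y=2, Z=0, W=4, X=3) weight 1/312
  (Y=2, Z=2, W=4, X=0) weight 3/416
  (Y=2, Z=2, W=4, X=1) weight 1/416
  (Y=2, Z=2, W=4, X=2) weight 1/208
  (Y=2, Z=2, W=4, X=3) weight 1/208
  (Y=3, Z=1, W=3, X=0) weight 1/156
  (Y=4, Z=0, W=2, X=0) weight 1/312
  … 14 more
Group by Y:
  weight(Y=2) = 5/156
  weight(Y=3) = 2/39
  weight(Y=4) = 5/156
Total weight = 5/156 + 2/39 + 5/156 = 3/26
P(Y=2 | obs) = 5/156 / 3/26 = 5/18
P(Y=3 | obs) = 2/39 / 3/26 = 4/9
P(Y=4 | obs) = 5/156 / 3/26 = 5/18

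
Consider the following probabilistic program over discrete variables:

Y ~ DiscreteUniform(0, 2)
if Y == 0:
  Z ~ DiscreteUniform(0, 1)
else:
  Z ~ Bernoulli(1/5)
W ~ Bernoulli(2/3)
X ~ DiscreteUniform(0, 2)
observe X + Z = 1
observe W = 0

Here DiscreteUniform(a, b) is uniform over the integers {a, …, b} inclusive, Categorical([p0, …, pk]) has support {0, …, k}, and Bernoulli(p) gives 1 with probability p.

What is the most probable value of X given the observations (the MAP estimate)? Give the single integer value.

argmax_v P(X = v | obs) = 1

Enumerate traces; 6 have nonzero weight after conditioning:
  (Y=0, Z=0, W=0, X=1) weight 1/54
  (Y=0, Z=1, W=0, X=0) weight 1/54
  (Y=1, Z=0, W=0, X=1) weight 4/135
  (Y=1, Z=1, W=0, X=0) weight 1/135
  (Y=2, Z=0, W=0, X=1) weight 4/135
  (Y=2, Z=1, W=0, X=0) weight 1/135
Group by X:
  weight(X=0) = 1/30
  weight(X=1) = 7/90
Total weight = 1/30 + 7/90 = 1/9
P(X=0 | obs) = 1/30 / 1/9 = 3/10
P(X=1 | obs) = 7/90 / 1/9 = 7/10
argmax = 1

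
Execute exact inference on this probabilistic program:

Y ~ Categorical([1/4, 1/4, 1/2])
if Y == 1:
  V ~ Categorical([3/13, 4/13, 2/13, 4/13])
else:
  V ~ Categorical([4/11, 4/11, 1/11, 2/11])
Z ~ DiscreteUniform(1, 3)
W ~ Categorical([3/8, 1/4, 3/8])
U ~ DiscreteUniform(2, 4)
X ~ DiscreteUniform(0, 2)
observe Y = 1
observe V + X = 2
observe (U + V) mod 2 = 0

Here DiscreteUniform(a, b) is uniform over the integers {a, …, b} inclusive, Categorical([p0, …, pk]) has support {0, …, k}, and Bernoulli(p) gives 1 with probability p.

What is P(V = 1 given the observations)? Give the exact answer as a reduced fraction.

Enumerate traces; 45 have nonzero weight after conditioning:
  (Y=1, V=0, Z=1, W=0, U=2, X=2) weight 1/1248
  (Y=1, V=0, Z=1, W=0, U=4, X=2) weight 1/1248
  (Y=1, V=0, Z=1, W=1, U=2, X=2) weight 1/1872
  (Y=1, V=0, Z=1, W=1, U=4, X=2) weight 1/1872
  (Y=1, V=0, Z=1, W=2, U=2, X=2) weight 1/1248
  (Y=1, V=0, Z=1, W=2, U=4, X=2) weight 1/1248
  (Y=1, V=0, Z=2, W=0, U=2, X=2) weight 1/1248
  (Y=1, V=0, Z=2, W=0, U=4, X=2) weight 1/1248
  (Y=1, V=1, Z=1, W=0, U=3, X=1) weight 1/936
  (Y=1, V=2, Z=1, W=0, U=2, X=0) weight 1/1872
  … 35 more
Group by V:
  weight(V=0) = 1/78
  weight(V=1) = 1/117
  weight(V=2) = 1/117
Total weight = 1/78 + 1/117 + 1/117 = 7/234
P(V=0 | obs) = 1/78 / 7/234 = 3/7
P(V=1 | obs) = 1/117 / 7/234 = 2/7
P(V=2 | obs) = 1/117 / 7/234 = 2/7

P(V = 1 | obs) = 2/7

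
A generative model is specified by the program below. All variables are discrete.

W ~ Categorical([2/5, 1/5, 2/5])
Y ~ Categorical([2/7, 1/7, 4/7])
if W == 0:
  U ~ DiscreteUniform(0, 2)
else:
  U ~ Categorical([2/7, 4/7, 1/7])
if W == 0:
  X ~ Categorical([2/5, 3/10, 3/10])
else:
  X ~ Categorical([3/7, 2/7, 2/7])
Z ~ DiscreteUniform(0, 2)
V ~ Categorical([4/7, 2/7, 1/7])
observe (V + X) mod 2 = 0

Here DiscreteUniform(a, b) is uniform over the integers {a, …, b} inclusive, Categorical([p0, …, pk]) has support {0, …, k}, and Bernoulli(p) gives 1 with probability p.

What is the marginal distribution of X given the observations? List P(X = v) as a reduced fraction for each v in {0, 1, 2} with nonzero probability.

Enumerate traces; 405 have nonzero weight after conditioning:
  (W=0, Y=0, U=0, X=0, Z=0, V=0) weight 32/11025
  (W=0, Y=0, U=0, X=0, Z=0, V=2) weight 8/11025
  (W=0, Y=0, U=0, X=0, Z=1, V=0) weight 32/11025
  (W=0, Y=0, U=0, X=0, Z=1, V=2) weight 8/11025
  (W=0, Y=0, U=0, X=0, Z=2, V=0) weight 32/11025
  (W=0, Y=0, U=0, X=0, Z=2, V=2) weight 8/11025
  (W=0, Y=0, U=0, X=1, Z=0, V=1) weight 4/3675
  (W=0, Y=0, U=0, X=1, Z=1, V=1) weight 4/3675
  (W=0, Y=0, U=0, X=2, Z=0, V=0) weight 8/3675
  … 396 more
Group by X:
  weight(X=0) = 73/245
  weight(X=1) = 102/1225
  weight(X=2) = 51/245
Total weight = 73/245 + 102/1225 + 51/245 = 722/1225
P(X=0 | obs) = 73/245 / 722/1225 = 365/722
P(X=1 | obs) = 102/1225 / 722/1225 = 51/361
P(X=2 | obs) = 51/245 / 722/1225 = 255/722

P(X=0) = 365/722, P(X=1) = 51/361, P(X=2) = 255/722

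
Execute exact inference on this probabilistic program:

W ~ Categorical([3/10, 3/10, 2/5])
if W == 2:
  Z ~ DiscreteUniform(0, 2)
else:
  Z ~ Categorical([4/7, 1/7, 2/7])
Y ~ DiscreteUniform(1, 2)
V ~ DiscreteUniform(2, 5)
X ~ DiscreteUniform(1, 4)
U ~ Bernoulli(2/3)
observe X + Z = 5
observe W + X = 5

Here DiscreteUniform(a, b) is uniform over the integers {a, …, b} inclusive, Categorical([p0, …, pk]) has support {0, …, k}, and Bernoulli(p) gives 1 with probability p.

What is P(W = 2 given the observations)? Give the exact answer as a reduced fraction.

Enumerate traces; 32 have nonzero weight after conditioning:
  (W=1, Z=1, Y=1, V=2, X=4, U=0) weight 1/2240
  (W=1, Z=1, Y=1, V=2, X=4, U=1) weight 1/1120
  (W=1, Z=1, Y=1, V=3, X=4, U=0) weight 1/2240
  (W=1, Z=1, Y=1, V=3, X=4, U=1) weight 1/1120
  (W=1, Z=1, Y=1, V=4, X=4, U=0) weight 1/2240
  (W=1, Z=1, Y=1, V=4, X=4, U=1) weight 1/1120
  (W=1, Z=1, Y=1, V=5, X=4, U=0) weight 1/2240
  (W=1, Z=1, Y=1, V=5, X=4, U=1) weight 1/1120
  (W=2, Z=2, Y=1, V=2, X=3, U=0) weight 1/720
  … 23 more
Group by W:
  weight(W=1) = 3/280
  weight(W=2) = 1/30
Total weight = 3/280 + 1/30 = 37/840
P(W=1 | obs) = 3/280 / 37/840 = 9/37
P(W=2 | obs) = 1/30 / 37/840 = 28/37

P(W = 2 | obs) = 28/37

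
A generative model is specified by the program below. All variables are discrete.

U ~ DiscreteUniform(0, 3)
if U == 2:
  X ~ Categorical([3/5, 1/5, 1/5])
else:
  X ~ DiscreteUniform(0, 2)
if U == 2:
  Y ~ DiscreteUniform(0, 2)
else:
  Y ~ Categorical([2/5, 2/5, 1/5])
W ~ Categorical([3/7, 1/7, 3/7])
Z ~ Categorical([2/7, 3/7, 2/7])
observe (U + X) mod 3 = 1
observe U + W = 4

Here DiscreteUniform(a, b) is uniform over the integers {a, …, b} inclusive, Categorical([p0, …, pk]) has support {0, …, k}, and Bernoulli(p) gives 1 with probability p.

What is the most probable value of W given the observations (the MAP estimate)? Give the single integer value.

Enumerate traces; 18 have nonzero weight after conditioning:
  (U=2, X=2, Y=0, W=2, Z=0) weight 1/490
  (U=2, X=2, Y=0, W=2, Z=1) weight 3/980
  (U=2, X=2, Y=0, W=2, Z=2) weight 1/490
  (U=2, X=2, Y=1, W=2, Z=0) weight 1/490
  (U=2, X=2, Y=1, W=2, Z=1) weight 3/980
  (U=2, X=2, Y=1, W=2, Z=2) weight 1/490
  (U=2, X=2, Y=2, W=2, Z=0) weight 1/490
  (U=2, X=2, Y=2, W=2, Z=1) weight 3/980
  (U=3, X=1, Y=0, W=1, Z=0) weight 1/735
  … 9 more
Group by W:
  weight(W=1) = 1/84
  weight(W=2) = 3/140
Total weight = 1/84 + 3/140 = 1/30
P(W=1 | obs) = 1/84 / 1/30 = 5/14
P(W=2 | obs) = 3/140 / 1/30 = 9/14
argmax = 2

argmax_v P(W = v | obs) = 2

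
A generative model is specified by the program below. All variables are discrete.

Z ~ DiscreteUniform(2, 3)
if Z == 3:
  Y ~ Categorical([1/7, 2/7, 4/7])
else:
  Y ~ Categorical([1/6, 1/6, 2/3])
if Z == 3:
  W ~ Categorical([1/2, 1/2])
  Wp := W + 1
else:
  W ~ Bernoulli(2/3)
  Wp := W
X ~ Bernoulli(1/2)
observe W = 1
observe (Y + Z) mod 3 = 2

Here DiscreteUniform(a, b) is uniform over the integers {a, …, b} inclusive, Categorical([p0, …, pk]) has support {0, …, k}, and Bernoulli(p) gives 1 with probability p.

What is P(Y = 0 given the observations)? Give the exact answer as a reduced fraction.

Enumerate traces; 4 have nonzero weight after conditioning:
  (Z=2, Y=0, W=1, X=0) weight 1/36
  (Z=2, Y=0, W=1, X=1) weight 1/36
  (Z=3, Y=2, W=1, X=0) weight 1/14
  (Z=3, Y=2, W=1, X=1) weight 1/14
Group by Y:
  weight(Y=0) = 1/18
  weight(Y=2) = 1/7
Total weight = 1/18 + 1/7 = 25/126
P(Y=0 | obs) = 1/18 / 25/126 = 7/25
P(Y=2 | obs) = 1/7 / 25/126 = 18/25

P(Y = 0 | obs) = 7/25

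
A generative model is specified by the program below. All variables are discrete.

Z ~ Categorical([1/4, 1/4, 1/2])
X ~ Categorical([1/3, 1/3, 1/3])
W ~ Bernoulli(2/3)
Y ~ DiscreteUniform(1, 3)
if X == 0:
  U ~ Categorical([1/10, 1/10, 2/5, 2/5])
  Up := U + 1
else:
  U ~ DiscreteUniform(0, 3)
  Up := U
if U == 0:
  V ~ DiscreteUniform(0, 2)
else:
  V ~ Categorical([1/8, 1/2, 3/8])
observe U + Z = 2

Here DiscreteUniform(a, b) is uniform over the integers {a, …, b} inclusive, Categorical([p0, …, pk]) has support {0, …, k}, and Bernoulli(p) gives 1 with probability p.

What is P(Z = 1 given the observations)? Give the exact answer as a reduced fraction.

Enumerate traces; 162 have nonzero weight after conditioning:
  (Z=0, X=0, W=0, Y=1, U=2, V=0) weight 1/2160
  (Z=0, X=0, W=0, Y=1, U=2, V=1) weight 1/540
  (Z=0, X=0, W=0, Y=1, U=2, V=2) weight 1/720
  (Z=0, X=0, W=0, Y=2, U=2, V=0) weight 1/2160
  (Z=0, X=0, W=0, Y=2, U=2, V=1) weight 1/540
  (Z=0, X=0, W=0, Y=2, U=2, V=2) weight 1/720
  (Z=0, X=0, W=0, Y=3, U=2, V=0) weight 1/2160
  (Z=0, X=0, W=0, Y=3, U=2, V=1) weight 1/540
  (Z=1, X=0, W=0, Y=1, U=1, V=0) weight 1/8640
  (Z=2, X=0, W=0, Y=1, U=0, V=0) weight 1/1620
  … 152 more
Group by Z:
  weight(Z=0) = 3/40
  weight(Z=1) = 1/20
  weight(Z=2) = 1/10
Total weight = 3/40 + 1/20 + 1/10 = 9/40
P(Z=0 | obs) = 3/40 / 9/40 = 1/3
P(Z=1 | obs) = 1/20 / 9/40 = 2/9
P(Z=2 | obs) = 1/10 / 9/40 = 4/9

P(Z = 1 | obs) = 2/9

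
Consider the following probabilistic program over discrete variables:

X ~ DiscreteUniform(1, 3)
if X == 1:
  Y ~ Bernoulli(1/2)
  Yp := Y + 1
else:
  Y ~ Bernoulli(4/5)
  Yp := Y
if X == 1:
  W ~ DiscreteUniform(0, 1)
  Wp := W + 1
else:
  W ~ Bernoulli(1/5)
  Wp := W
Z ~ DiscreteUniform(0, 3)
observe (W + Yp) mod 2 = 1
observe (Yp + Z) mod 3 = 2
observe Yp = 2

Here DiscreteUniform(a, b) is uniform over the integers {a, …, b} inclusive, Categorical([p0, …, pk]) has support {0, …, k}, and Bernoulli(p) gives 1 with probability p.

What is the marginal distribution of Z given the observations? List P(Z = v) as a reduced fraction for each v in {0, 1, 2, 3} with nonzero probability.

Enumerate traces; 2 have nonzero weight after conditioning:
  (X=1, Y=1, W=1, Z=0) weight 1/48
  (X=1, Y=1, W=1, Z=3) weight 1/48
Group by Z:
  weight(Z=0) = 1/48
  weight(Z=3) = 1/48
Total weight = 1/48 + 1/48 = 1/24
P(Z=0 | obs) = 1/48 / 1/24 = 1/2
P(Z=3 | obs) = 1/48 / 1/24 = 1/2

P(Z=0) = 1/2, P(Z=3) = 1/2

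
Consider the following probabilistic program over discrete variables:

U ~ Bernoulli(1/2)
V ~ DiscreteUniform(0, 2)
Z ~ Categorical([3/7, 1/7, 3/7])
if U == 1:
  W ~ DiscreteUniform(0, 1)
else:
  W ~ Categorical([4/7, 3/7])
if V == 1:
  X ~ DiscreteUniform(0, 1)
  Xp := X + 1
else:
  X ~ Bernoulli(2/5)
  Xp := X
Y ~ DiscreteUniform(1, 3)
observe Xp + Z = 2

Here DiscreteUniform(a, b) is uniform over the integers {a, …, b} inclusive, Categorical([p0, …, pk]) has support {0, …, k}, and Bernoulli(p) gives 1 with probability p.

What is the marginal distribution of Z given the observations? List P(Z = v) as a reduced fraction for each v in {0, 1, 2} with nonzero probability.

P(Z=0) = 15/64, P(Z=1) = 13/64, P(Z=2) = 9/16

Enumerate traces; 72 have nonzero weight after conditioning:
  (U=0, V=0, Z=1, W=0, X=1, Y=1) weight 4/2205
  (U=0, V=0, Z=1, W=0, X=1, Y=2) weight 4/2205
  (U=0, V=0, Z=1, W=0, X=1, Y=3) weight 4/2205
  (U=0, V=0, Z=1, W=1, X=1, Y=1) weight 1/735
  (U=0, V=0, Z=1, W=1, X=1, Y=2) weight 1/735
  (U=0, V=0, Z=1, W=1, X=1, Y=3) weight 1/735
  (U=0, V=0, Z=2, W=0, X=0, Y=1) weight 2/245
  (U=0, V=0, Z=2, W=0, X=0, Y=2) weight 2/245
  (U=0, V=1, Z=0, W=0, X=1, Y=1) weight 1/147
  … 63 more
Group by Z:
  weight(Z=0) = 1/14
  weight(Z=1) = 13/210
  weight(Z=2) = 6/35
Total weight = 1/14 + 13/210 + 6/35 = 32/105
P(Z=0 | obs) = 1/14 / 32/105 = 15/64
P(Z=1 | obs) = 13/210 / 32/105 = 13/64
P(Z=2 | obs) = 6/35 / 32/105 = 9/16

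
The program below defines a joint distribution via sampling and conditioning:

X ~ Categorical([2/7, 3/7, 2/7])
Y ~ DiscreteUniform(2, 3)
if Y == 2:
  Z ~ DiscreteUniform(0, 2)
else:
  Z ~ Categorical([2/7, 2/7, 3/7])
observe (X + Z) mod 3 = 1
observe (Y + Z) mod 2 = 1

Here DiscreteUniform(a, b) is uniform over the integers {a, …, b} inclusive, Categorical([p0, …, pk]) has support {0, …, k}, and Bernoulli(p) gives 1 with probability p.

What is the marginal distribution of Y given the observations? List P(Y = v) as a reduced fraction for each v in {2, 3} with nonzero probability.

P(Y=2) = 7/25, P(Y=3) = 18/25

Enumerate traces; 3 have nonzero weight after conditioning:
  (X=0, Y=2, Z=1) weight 1/21
  (X=1, Y=3, Z=0) weight 3/49
  (X=2, Y=3, Z=2) weight 3/49
Group by Y:
  weight(Y=2) = 1/21
  weight(Y=3) = 6/49
Total weight = 1/21 + 6/49 = 25/147
P(Y=2 | obs) = 1/21 / 25/147 = 7/25
P(Y=3 | obs) = 6/49 / 25/147 = 18/25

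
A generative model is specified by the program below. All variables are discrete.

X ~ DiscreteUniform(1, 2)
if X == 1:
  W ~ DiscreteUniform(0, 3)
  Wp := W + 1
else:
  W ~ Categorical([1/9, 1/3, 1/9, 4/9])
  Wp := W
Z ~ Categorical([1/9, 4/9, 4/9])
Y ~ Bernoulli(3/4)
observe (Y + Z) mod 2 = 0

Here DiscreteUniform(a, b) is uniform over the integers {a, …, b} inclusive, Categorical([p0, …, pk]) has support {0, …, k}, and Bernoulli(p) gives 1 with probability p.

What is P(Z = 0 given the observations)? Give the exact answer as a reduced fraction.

P(Z = 0 | obs) = 1/17

Enumerate traces; 24 have nonzero weight after conditioning:
  (X=1, W=0, Z=0, Y=0) weight 1/288
  (X=1, W=0, Z=1, Y=1) weight 1/24
  (X=1, W=0, Z=2, Y=0) weight 1/72
  (X=1, W=1, Z=0, Y=0) weight 1/288
  (X=1, W=1, Z=1, Y=1) weight 1/24
  (X=1, W=1, Z=2, Y=0) weight 1/72
  (X=1, W=2, Z=0, Y=0) weight 1/288
  (X=1, W=2, Z=1, Y=1) weight 1/24
  … 16 more
Group by Z:
  weight(Z=0) = 1/36
  weight(Z=1) = 1/3
  weight(Z=2) = 1/9
Total weight = 1/36 + 1/3 + 1/9 = 17/36
P(Z=0 | obs) = 1/36 / 17/36 = 1/17
P(Z=1 | obs) = 1/3 / 17/36 = 12/17
P(Z=2 | obs) = 1/9 / 17/36 = 4/17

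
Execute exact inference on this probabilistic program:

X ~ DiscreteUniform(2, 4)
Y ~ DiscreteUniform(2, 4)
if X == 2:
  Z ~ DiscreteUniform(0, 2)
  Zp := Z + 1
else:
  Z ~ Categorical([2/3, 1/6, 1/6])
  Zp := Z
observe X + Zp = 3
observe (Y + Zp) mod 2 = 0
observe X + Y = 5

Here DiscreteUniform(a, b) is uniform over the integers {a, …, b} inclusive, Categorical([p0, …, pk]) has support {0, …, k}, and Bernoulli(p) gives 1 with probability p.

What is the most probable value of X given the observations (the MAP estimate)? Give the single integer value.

Enumerate traces; 2 have nonzero weight after conditioning:
  (X=2, Y=3, Z=0) weight 1/27
  (X=3, Y=2, Z=0) weight 2/27
Group by X:
  weight(X=2) = 1/27
  weight(X=3) = 2/27
Total weight = 1/27 + 2/27 = 1/9
P(X=2 | obs) = 1/27 / 1/9 = 1/3
P(X=3 | obs) = 2/27 / 1/9 = 2/3
argmax = 3

argmax_v P(X = v | obs) = 3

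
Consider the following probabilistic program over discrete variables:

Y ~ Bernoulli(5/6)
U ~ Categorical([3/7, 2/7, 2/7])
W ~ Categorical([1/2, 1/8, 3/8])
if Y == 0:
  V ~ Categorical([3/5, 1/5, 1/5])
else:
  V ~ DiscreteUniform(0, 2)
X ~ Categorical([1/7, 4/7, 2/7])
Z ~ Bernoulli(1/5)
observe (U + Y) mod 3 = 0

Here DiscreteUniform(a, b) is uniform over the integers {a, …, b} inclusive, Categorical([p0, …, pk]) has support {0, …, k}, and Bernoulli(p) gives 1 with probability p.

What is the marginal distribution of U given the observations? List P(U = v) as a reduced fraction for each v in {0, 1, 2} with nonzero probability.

Enumerate traces; 108 have nonzero weight after conditioning:
  (Y=0, U=0, W=0, V=0, X=0, Z=0) weight 3/1225
  (Y=0, U=0, W=0, V=0, X=0, Z=1) weight 3/4900
  (Y=0, U=0, W=0, V=0, X=1, Z=0) weight 12/1225
  (Y=0, U=0, W=0, V=0, X=1, Z=1) weight 3/1225
  (Y=0, U=0, W=0, V=0, X=2, Z=0) weight 6/1225
  (Y=0, U=0, W=0, V=0, X=2, Z=1) weight 3/2450
  (Y=0, U=0, W=0, V=1, X=0, Z=0) weight 1/1225
  (Y=0, U=0, W=0, V=1, X=0, Z=1) weight 1/4900
  (Y=1, U=2, W=0, V=0, X=0, Z=0) weight 2/441
  … 99 more
Group by U:
  weight(U=0) = 1/14
  weight(U=2) = 5/21
Total weight = 1/14 + 5/21 = 13/42
P(U=0 | obs) = 1/14 / 13/42 = 3/13
P(U=2 | obs) = 5/21 / 13/42 = 10/13

P(U=0) = 3/13, P(U=2) = 10/13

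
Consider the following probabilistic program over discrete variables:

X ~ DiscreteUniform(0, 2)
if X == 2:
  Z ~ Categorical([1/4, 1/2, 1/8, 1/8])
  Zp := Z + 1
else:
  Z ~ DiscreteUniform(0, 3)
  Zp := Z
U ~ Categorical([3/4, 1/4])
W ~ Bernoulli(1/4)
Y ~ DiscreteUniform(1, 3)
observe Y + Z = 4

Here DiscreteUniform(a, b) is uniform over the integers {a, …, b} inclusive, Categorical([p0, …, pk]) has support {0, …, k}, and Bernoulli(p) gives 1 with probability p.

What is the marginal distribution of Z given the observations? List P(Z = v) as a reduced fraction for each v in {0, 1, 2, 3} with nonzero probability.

P(Z=1) = 4/9, P(Z=2) = 5/18, P(Z=3) = 5/18

Enumerate traces; 36 have nonzero weight after conditioning:
  (X=0, Z=1, U=0, W=0, Y=3) weight 1/64
  (X=0, Z=1, U=0, W=1, Y=3) weight 1/192
  (X=0, Z=1, U=1, W=0, Y=3) weight 1/192
  (X=0, Z=1, U=1, W=1, Y=3) weight 1/576
  (X=0, Z=2, U=0, W=0, Y=2) weight 1/64
  (X=0, Z=2, U=0, W=1, Y=2) weight 1/192
  (X=0, Z=2, U=1, W=0, Y=2) weight 1/192
  (X=0, Z=2, U=1, W=1, Y=2) weight 1/576
  (X=0, Z=3, U=0, W=0, Y=1) weight 1/64
  … 27 more
Group by Z:
  weight(Z=1) = 1/9
  weight(Z=2) = 5/72
  weight(Z=3) = 5/72
Total weight = 1/9 + 5/72 + 5/72 = 1/4
P(Z=1 | obs) = 1/9 / 1/4 = 4/9
P(Z=2 | obs) = 5/72 / 1/4 = 5/18
P(Z=3 | obs) = 5/72 / 1/4 = 5/18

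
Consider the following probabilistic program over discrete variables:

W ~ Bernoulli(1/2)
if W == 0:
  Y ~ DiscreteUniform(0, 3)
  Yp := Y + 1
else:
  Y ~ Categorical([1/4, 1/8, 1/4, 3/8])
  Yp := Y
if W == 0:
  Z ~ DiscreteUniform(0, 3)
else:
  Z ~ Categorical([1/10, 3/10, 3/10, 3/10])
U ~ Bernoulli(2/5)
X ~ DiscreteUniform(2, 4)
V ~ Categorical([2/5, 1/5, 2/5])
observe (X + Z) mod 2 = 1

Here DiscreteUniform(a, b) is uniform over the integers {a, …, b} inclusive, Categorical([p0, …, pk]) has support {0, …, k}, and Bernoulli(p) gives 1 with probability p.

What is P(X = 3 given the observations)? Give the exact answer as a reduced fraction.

Enumerate traces; 288 have nonzero weight after conditioning:
  (W=0, Y=0, Z=0, U=0, X=3, V=0) weight 1/400
  (W=0, Y=0, Z=0, U=0, X=3, V=1) weight 1/800
  (W=0, Y=0, Z=0, U=0, X=3, V=2) weight 1/400
  (W=0, Y=0, Z=0, U=1, X=3, V=0) weight 1/600
  (W=0, Y=0, Z=0, U=1, X=3, V=1) weight 1/1200
  (W=0, Y=0, Z=0, U=1, X=3, V=2) weight 1/600
  (W=0, Y=0, Z=1, U=0, X=2, V=0) weight 1/400
  (W=0, Y=0, Z=1, U=0, X=2, V=1) weight 1/800
  (W=0, Y=0, Z=1, U=0, X=4, V=0) weight 1/400
  … 279 more
Group by X:
  weight(X=2) = 11/60
  weight(X=3) = 3/20
  weight(X=4) = 11/60
Total weight = 11/60 + 3/20 + 11/60 = 31/60
P(X=2 | obs) = 11/60 / 31/60 = 11/31
P(X=3 | obs) = 3/20 / 31/60 = 9/31
P(X=4 | obs) = 11/60 / 31/60 = 11/31

P(X = 3 | obs) = 9/31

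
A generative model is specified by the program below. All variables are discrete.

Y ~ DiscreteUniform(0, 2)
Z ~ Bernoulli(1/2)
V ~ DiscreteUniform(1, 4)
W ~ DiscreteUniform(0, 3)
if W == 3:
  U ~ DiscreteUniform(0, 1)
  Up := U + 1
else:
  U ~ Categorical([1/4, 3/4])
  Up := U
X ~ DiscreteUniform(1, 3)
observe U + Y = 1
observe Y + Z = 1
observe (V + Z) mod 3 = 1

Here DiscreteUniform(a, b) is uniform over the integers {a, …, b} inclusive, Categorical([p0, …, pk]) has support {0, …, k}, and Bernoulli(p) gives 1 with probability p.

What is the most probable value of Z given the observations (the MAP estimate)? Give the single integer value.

argmax_v P(Z = v | obs) = 1

Enumerate traces; 36 have nonzero weight after conditioning:
  (Y=0, Z=1, V=3, W=0, U=1, X=1) weight 1/384
  (Y=0, Z=1, V=3, W=0, U=1, X=2) weight 1/384
  (Y=0, Z=1, V=3, W=0, U=1, X=3) weight 1/384
  (Y=0, Z=1, V=3, W=1, U=1, X=1) weight 1/384
  (Y=0, Z=1, V=3, W=1, U=1, X=2) weight 1/384
  (Y=0, Z=1, V=3, W=1, U=1, X=3) weight 1/384
  (Y=0, Z=1, V=3, W=2, U=1, X=1) weight 1/384
  (Y=0, Z=1, V=3, W=2, U=1, X=2) weight 1/384
  (Y=1, Z=0, V=1, W=0, U=0, X=1) weight 1/1152
  … 27 more
Group by Z:
  weight(Z=0) = 5/192
  weight(Z=1) = 11/384
Total weight = 5/192 + 11/384 = 7/128
P(Z=0 | obs) = 5/192 / 7/128 = 10/21
P(Z=1 | obs) = 11/384 / 7/128 = 11/21
argmax = 1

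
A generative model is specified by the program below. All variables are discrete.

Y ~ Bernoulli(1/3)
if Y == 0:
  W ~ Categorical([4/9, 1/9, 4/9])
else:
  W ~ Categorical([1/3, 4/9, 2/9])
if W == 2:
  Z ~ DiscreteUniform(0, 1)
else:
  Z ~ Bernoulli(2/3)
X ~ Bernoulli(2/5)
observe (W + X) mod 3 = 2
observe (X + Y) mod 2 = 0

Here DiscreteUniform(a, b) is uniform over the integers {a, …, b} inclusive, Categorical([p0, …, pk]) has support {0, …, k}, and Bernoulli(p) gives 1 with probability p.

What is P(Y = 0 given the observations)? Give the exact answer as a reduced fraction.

P(Y = 0 | obs) = 3/4

Enumerate traces; 4 have nonzero weight after conditioning:
  (Y=0, W=2, Z=0, X=0) weight 4/45
  (Y=0, W=2, Z=1, X=0) weight 4/45
  (Y=1, W=1, Z=0, X=1) weight 8/405
  (Y=1, W=1, Z=1, X=1) weight 16/405
Group by Y:
  weight(Y=0) = 8/45
  weight(Y=1) = 8/135
Total weight = 8/45 + 8/135 = 32/135
P(Y=0 | obs) = 8/45 / 32/135 = 3/4
P(Y=1 | obs) = 8/135 / 32/135 = 1/4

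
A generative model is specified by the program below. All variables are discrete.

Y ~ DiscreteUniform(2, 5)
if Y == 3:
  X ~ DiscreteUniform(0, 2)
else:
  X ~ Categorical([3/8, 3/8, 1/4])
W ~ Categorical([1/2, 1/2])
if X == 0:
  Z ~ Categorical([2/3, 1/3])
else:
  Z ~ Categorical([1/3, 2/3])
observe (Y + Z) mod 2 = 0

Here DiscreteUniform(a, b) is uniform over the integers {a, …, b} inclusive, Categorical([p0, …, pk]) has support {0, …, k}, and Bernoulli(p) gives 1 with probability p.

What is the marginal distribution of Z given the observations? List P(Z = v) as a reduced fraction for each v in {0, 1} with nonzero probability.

Enumerate traces; 24 have nonzero weight after conditioning:
  (Y=2, X=0, W=0, Z=0) weight 1/32
  (Y=2, X=0, W=1, Z=0) weight 1/32
  (Y=2, X=1, W=0, Z=0) weight 1/64
  (Y=2, X=1, W=1, Z=0) weight 1/64
  (Y=2, X=2, W=0, Z=0) weight 1/96
  (Y=2, X=2, W=1, Z=0) weight 1/96
  (Y=3, X=0, W=0, Z=1) weight 1/72
  (Y=3, X=0, W=1, Z=1) weight 1/72
  … 16 more
Group by Z:
  weight(Z=0) = 11/48
  weight(Z=1) = 79/288
Total weight = 11/48 + 79/288 = 145/288
P(Z=0 | obs) = 11/48 / 145/288 = 66/145
P(Z=1 | obs) = 79/288 / 145/288 = 79/145

P(Z=0) = 66/145, P(Z=1) = 79/145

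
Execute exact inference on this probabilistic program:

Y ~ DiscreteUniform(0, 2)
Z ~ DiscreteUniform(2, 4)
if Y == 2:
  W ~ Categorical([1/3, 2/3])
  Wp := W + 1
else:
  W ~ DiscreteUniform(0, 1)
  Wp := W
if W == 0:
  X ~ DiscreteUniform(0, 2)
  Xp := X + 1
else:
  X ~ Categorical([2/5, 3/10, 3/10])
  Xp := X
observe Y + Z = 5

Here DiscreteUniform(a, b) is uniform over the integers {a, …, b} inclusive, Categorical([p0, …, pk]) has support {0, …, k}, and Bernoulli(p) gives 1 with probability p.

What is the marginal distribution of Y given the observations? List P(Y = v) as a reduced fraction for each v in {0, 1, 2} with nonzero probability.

Enumerate traces; 12 have nonzero weight after conditioning:
  (Y=1, Z=4, W=0, X=0) weight 1/54
  (Y=1, Z=4, W=0, X=1) weight 1/54
  (Y=1, Z=4, W=0, X=2) weight 1/54
  (Y=1, Z=4, W=1, X=0) weight 1/45
  (Y=1, Z=4, W=1, X=1) weight 1/60
  (Y=1, Z=4, W=1, X=2) weight 1/60
  (Y=2, Z=3, W=0, X=0) weight 1/81
  (Y=2, Z=3, W=0, X=1) weight 1/81
  … 4 more
Group by Y:
  weight(Y=1) = 1/9
  weight(Y=2) = 1/9
Total weight = 1/9 + 1/9 = 2/9
P(Y=1 | obs) = 1/9 / 2/9 = 1/2
P(Y=2 | obs) = 1/9 / 2/9 = 1/2

P(Y=1) = 1/2, P(Y=2) = 1/2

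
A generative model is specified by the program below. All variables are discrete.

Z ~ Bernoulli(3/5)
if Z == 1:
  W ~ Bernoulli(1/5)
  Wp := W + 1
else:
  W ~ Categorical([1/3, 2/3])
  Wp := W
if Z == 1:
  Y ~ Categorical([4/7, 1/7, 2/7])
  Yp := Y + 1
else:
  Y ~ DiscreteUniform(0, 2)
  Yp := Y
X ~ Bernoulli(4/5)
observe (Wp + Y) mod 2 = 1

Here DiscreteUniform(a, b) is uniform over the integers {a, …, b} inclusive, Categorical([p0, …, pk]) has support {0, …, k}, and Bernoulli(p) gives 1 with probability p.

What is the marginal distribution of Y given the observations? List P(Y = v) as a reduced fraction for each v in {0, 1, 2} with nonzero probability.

Enumerate traces; 12 have nonzero weight after conditioning:
  (Z=0, W=0, Y=1, X=0) weight 2/225
  (Z=0, W=0, Y=1, X=1) weight 8/225
  (Z=0, W=1, Y=0, X=0) weight 4/225
  (Z=0, W=1, Y=0, X=1) weight 16/225
  (Z=0, W=1, Y=2, X=0) weight 4/225
  (Z=0, W=1, Y=2, X=1) weight 16/225
  (Z=1, W=0, Y=0, X=0) weight 48/875
  (Z=1, W=0, Y=0, X=1) weight 192/875
  … 4 more
Group by Y:
  weight(Y=0) = 572/1575
  weight(Y=1) = 97/1575
  weight(Y=2) = 356/1575
Total weight = 572/1575 + 97/1575 + 356/1575 = 41/63
P(Y=0 | obs) = 572/1575 / 41/63 = 572/1025
P(Y=1 | obs) = 97/1575 / 41/63 = 97/1025
P(Y=2 | obs) = 356/1575 / 41/63 = 356/1025

P(Y=0) = 572/1025, P(Y=1) = 97/1025, P(Y=2) = 356/1025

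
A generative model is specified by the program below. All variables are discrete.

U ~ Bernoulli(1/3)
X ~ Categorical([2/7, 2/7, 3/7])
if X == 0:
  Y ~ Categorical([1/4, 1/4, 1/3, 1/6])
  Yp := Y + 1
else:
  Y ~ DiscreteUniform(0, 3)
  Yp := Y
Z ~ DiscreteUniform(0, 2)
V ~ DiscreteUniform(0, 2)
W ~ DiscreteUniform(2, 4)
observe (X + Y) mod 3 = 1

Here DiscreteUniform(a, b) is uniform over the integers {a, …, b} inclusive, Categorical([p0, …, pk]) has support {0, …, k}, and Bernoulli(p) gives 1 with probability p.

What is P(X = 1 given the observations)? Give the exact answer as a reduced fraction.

Enumerate traces; 216 have nonzero weight after conditioning:
  (U=0, X=0, Y=1, Z=0, V=0, W=2) weight 1/567
  (U=0, X=0, Y=1, Z=0, V=0, W=3) weight 1/567
  (U=0, X=0, Y=1, Z=0, V=0, W=4) weight 1/567
  (U=0, X=0, Y=1, Z=0, V=1, W=2) weight 1/567
  (U=0, X=0, Y=1, Z=0, V=1, W=3) weight 1/567
  (U=0, X=0, Y=1, Z=0, V=1, W=4) weight 1/567
  (U=0, X=0, Y=1, Z=0, V=2, W=2) weight 1/567
  (U=0, X=0, Y=1, Z=0, V=2, W=3) weight 1/567
  (U=0, X=1, Y=0, Z=0, V=0, W=2) weight 1/567
  (U=0, X=2, Y=2, Z=0, V=0, W=2) weight 1/378
  … 206 more
Group by X:
  weight(X=0) = 1/14
  weight(X=1) = 1/7
  weight(X=2) = 3/28
Total weight = 1/14 + 1/7 + 3/28 = 9/28
P(X=0 | obs) = 1/14 / 9/28 = 2/9
P(X=1 | obs) = 1/7 / 9/28 = 4/9
P(X=2 | obs) = 3/28 / 9/28 = 1/3

P(X = 1 | obs) = 4/9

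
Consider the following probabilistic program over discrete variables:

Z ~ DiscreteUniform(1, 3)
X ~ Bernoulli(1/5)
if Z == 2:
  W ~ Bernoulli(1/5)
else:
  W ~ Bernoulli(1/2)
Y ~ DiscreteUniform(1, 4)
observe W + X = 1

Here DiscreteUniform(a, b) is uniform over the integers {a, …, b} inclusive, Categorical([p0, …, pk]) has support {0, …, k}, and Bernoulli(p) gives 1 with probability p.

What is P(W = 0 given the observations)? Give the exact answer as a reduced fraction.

Enumerate traces; 24 have nonzero weight after conditioning:
  (Z=1, X=0, W=1, Y=1) weight 1/30
  (Z=1, X=0, W=1, Y=2) weight 1/30
  (Z=1, X=0, W=1, Y=3) weight 1/30
  (Z=1, X=0, W=1, Y=4) weight 1/30
  (Z=1, X=1, W=0, Y=1) weight 1/120
  (Z=1, X=1, W=0, Y=2) weight 1/120
  (Z=1, X=1, W=0, Y=3) weight 1/120
  (Z=1, X=1, W=0, Y=4) weight 1/120
  … 16 more
Group by W:
  weight(W=0) = 3/25
  weight(W=1) = 8/25
Total weight = 3/25 + 8/25 = 11/25
P(W=0 | obs) = 3/25 / 11/25 = 3/11
P(W=1 | obs) = 8/25 / 11/25 = 8/11

P(W = 0 | obs) = 3/11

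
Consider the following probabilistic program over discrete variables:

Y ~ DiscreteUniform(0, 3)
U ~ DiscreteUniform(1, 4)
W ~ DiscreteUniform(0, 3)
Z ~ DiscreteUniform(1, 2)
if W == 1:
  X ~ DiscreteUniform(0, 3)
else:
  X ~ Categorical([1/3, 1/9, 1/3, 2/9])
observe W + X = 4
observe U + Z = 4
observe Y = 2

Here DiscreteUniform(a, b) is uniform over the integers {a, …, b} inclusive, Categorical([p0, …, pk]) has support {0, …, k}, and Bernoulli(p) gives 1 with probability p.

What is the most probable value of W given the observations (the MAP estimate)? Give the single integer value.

argmax_v P(W = v | obs) = 2

Enumerate traces; 6 have nonzero weight after conditioning:
  (Y=2, U=2, W=1, Z=2, X=3) weight 1/512
  (Y=2, U=2, W=2, Z=2, X=2) weight 1/384
  (Y=2, U=2, W=3, Z=2, X=1) weight 1/1152
  (Y=2, U=3, W=1, Z=1, X=3) weight 1/512
  (Y=2, U=3, W=2, Z=1, X=2) weight 1/384
  (Y=2, U=3, W=3, Z=1, X=1) weight 1/1152
Group by W:
  weight(W=1) = 1/256
  weight(W=2) = 1/192
  weight(W=3) = 1/576
Total weight = 1/256 + 1/192 + 1/576 = 25/2304
P(W=1 | obs) = 1/256 / 25/2304 = 9/25
P(W=2 | obs) = 1/192 / 25/2304 = 12/25
P(W=3 | obs) = 1/576 / 25/2304 = 4/25
argmax = 2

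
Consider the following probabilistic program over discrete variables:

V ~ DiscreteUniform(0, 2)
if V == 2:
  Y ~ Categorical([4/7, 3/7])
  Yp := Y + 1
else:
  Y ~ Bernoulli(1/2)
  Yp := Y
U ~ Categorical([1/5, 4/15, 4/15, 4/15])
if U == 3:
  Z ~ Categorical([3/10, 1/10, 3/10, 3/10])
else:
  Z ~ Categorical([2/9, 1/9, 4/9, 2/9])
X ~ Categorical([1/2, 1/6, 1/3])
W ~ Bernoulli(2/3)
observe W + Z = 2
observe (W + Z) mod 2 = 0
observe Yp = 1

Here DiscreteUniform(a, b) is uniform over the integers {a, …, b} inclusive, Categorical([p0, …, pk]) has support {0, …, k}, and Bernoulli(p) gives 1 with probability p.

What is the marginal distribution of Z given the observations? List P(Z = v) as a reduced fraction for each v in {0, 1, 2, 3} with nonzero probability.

P(Z=1) = 73/210, P(Z=2) = 137/210

Enumerate traces; 72 have nonzero weight after conditioning:
  (V=0, Y=1, U=0, Z=1, X=0, W=1) weight 1/810
  (V=0, Y=1, U=0, Z=1, X=1, W=1) weight 1/2430
  (V=0, Y=1, U=0, Z=1, X=2, W=1) weight 1/1215
  (V=0, Y=1, U=0, Z=2, X=0, W=0) weight 1/405
  (V=0, Y=1, U=0, Z=2, X=1, W=0) weight 1/1215
  (V=0, Y=1, U=0, Z=2, X=2, W=0) weight 2/1215
  (V=0, Y=1, U=1, Z=1, X=0, W=1) weight 2/1215
  (V=0, Y=1, U=1, Z=1, X=1, W=1) weight 2/3645
  … 64 more
Group by Z:
  weight(Z=1) = 1606/42525
  weight(Z=2) = 3014/42525
Total weight = 1606/42525 + 3014/42525 = 44/405
P(Z=1 | obs) = 1606/42525 / 44/405 = 73/210
P(Z=2 | obs) = 3014/42525 / 44/405 = 137/210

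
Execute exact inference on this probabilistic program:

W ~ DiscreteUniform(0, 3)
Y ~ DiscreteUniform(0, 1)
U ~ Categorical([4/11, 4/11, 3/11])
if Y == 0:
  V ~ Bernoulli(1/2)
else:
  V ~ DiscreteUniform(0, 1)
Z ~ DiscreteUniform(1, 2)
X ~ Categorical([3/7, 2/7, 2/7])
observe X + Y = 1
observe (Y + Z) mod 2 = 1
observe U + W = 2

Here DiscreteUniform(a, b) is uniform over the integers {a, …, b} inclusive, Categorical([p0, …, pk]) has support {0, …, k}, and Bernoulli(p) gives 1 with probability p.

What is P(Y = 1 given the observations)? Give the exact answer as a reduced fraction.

P(Y = 1 | obs) = 3/5

Enumerate traces; 12 have nonzero weight after conditioning:
  (W=0, Y=0, U=2, V=0, Z=1, X=1) weight 3/1232
  (W=0, Y=0, U=2, V=1, Z=1, X=1) weight 3/1232
  (W=0, Y=1, U=2, V=0, Z=2, X=0) weight 9/2464
  (W=0, Y=1, U=2, V=1, Z=2, X=0) weight 9/2464
  (W=1, Y=0, U=1, V=0, Z=1, X=1) weight 1/308
  (W=1, Y=0, U=1, V=1, Z=1, X=1) weight 1/308
  (W=1, Y=1, U=1, V=0, Z=2, X=0) weight 3/616
  (W=1, Y=1, U=1, V=1, Z=2, X=0) weight 3/616
  … 4 more
Group by Y:
  weight(Y=0) = 1/56
  weight(Y=1) = 3/112
Total weight = 1/56 + 3/112 = 5/112
P(Y=0 | obs) = 1/56 / 5/112 = 2/5
P(Y=1 | obs) = 3/112 / 5/112 = 3/5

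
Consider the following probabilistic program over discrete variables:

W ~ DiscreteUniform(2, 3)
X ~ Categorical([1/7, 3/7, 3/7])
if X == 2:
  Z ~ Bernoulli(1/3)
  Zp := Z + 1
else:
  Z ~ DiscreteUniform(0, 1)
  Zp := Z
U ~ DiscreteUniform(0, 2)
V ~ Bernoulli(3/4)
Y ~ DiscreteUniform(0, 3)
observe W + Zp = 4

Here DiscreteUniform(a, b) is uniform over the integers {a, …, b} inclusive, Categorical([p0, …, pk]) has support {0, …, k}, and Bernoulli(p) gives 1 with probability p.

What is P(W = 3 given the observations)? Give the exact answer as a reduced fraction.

Enumerate traces; 96 have nonzero weight after conditioning:
  (W=2, X=2, Z=1, U=0, V=0, Y=0) weight 1/672
  (W=2, X=2, Z=1, U=0, V=0, Y=1) weight 1/672
  (W=2, X=2, Z=1, U=0, V=0, Y=2) weight 1/672
  (W=2, X=2, Z=1, U=0, V=0, Y=3) weight 1/672
  (W=2, X=2, Z=1, U=0, V=1, Y=0) weight 1/224
  (W=2, X=2, Z=1, U=0, V=1, Y=1) weight 1/224
  (W=2, X=2, Z=1, U=0, V=1, Y=2) weight 1/224
  (W=2, X=2, Z=1, U=0, V=1, Y=3) weight 1/224
  (W=3, X=0, Z=1, U=0, V=0, Y=0) weight 1/1344
  … 87 more
Group by W:
  weight(W=2) = 1/14
  weight(W=3) = 2/7
Total weight = 1/14 + 2/7 = 5/14
P(W=2 | obs) = 1/14 / 5/14 = 1/5
P(W=3 | obs) = 2/7 / 5/14 = 4/5

P(W = 3 | obs) = 4/5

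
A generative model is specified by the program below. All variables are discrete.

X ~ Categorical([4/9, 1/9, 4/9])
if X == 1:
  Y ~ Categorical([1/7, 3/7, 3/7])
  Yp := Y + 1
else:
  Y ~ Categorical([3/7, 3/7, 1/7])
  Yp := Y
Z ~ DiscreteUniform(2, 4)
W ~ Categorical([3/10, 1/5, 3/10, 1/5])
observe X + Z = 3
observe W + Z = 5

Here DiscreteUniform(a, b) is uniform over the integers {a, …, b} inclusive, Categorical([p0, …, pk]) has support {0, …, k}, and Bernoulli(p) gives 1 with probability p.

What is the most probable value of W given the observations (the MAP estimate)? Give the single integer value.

Enumerate traces; 6 have nonzero weight after conditioning:
  (X=0, Y=0, Z=3, W=2) weight 2/105
  (X=0, Y=1, Z=3, W=2) weight 2/105
  (X=0, Y=2, Z=3, W=2) weight 2/315
  (X=1, Y=0, Z=2, W=3) weight 1/945
  (X=1, Y=1, Z=2, W=3) weight 1/315
  (X=1, Y=2, Z=2, W=3) weight 1/315
Group by W:
  weight(W=2) = 2/45
  weight(W=3) = 1/135
Total weight = 2/45 + 1/135 = 7/135
P(W=2 | obs) = 2/45 / 7/135 = 6/7
P(W=3 | obs) = 1/135 / 7/135 = 1/7
argmax = 2

argmax_v P(W = v | obs) = 2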